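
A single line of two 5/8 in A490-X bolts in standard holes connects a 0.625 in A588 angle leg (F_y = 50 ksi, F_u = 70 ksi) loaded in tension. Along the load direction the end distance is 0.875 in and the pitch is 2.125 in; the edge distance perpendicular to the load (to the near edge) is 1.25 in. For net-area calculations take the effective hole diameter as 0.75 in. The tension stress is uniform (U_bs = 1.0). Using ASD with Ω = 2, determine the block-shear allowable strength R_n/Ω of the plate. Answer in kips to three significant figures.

43.8 kips

Shear plane L_v = 0.875 + 1·2.125 = 3 in; A_gv = 3 × 0.625 = 1.875 in².
A_nv = (3 − 1.5·0.75) × 0.625 = 1.172 in².
A_nt = (1.25 − 0.5·0.75) × 0.625 = 0.5469 in².
0.6 F_u A_nv = 49.22 kips; 0.6 F_y A_gv = 56.25 kips → shear rupture governs the shear term.
R_n = 49.22 + 1.0 × 70 × 0.5469 = 87.5 kips.
Allowable strength R_n/Ω = 87.5 / 2 = 43.8 kips.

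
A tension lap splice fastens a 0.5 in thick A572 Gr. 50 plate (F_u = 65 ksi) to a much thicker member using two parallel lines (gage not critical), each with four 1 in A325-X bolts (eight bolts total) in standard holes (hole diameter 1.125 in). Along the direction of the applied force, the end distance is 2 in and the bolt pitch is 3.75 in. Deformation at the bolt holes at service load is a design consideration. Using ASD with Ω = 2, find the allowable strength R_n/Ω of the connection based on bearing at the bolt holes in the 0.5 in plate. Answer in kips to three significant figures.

290 kips

Per bolt r_n = 1.2 l_c t F_u ≤ 2.4 d t F_u; upper limit = 2.4 × 1 × 0.5 × 65 = 78 kips.
Edge bolt: l_c = 2 − 1.125/2 = 1.438 in → 1.2 × 1.438 × 0.5 × 65 = 56.06 → r_n = 56.06 kips.
Interior bolts: l_c = 3.75 − 1.125 = 2.625 in → 1.2 × 2.625 × 0.5 × 65 = 102.4 → r_n = 78 kips.
R_n = 2 × 56.06 + 6 × 78 = 580.1 kips.
Allowable strength R_n/Ω = 580.1 / 2 = 290 kips.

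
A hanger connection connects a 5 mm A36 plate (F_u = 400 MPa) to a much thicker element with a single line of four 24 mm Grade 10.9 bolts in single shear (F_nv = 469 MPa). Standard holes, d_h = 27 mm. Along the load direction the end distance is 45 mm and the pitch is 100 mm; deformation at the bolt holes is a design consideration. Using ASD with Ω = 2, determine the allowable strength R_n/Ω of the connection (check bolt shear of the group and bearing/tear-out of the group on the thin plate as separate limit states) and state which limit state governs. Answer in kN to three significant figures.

Bolt shear: A_b = π·24²/4 = 452.4 mm²; R_n = 469 × 452.4 × 4 × 1 / 1000 = 848.7 kN → 848.7 / 2 = 424 kN.
Bearing (1.2 l_c t F_u ≤ 2.4 d t F_u): upper limit = 2.4·24·5·400 / 1000 = 115.2 kN.
  Edge l_c = 45 − 27/2 = 31.5 → r_n = 75.6 kN; interior l_c = 100 − 27 = 73 → r_n = 115.2 kN.
  R_n,bearing = 1·75.6 + 3·115.2 = 421.2 kN → 421.2 / 2 = 211 kN.
Bearing governs: 211 kN.

211 kN (bearing governs)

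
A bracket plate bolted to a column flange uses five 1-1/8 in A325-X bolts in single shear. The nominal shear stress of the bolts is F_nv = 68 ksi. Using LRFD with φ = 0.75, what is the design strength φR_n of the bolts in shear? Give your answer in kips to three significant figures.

253 kips

A_b = π × 1.125² / 4 = 0.994 in².
R_n = F_nv · A_b · n · n_s = 68 × 0.994 × 5 × 1 = 338 kips.
Design strength φR_n = 0.75 × 338 = 253 kips.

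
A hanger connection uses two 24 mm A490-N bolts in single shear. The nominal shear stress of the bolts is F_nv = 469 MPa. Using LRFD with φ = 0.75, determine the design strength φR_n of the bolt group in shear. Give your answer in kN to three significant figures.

A_b = π × 24² / 4 = 452.4 mm².
R_n = F_nv · A_b · n · n_s = 469 × 452.4 × 2 × 1 / 1000 = 424.3 kN.
Design strength φR_n = 0.75 × 424.3 = 318 kN.

318 kN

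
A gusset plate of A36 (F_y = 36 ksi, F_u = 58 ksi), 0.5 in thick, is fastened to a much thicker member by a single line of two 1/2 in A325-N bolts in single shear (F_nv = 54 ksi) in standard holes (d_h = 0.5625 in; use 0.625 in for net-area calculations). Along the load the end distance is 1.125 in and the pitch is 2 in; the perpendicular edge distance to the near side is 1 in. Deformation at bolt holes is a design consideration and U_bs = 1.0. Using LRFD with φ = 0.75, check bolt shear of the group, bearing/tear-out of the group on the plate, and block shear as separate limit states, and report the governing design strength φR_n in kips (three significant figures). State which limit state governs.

15.9 kips (bolt shear governs)

Bolt shear: A_b = π·0.5²/4 = 0.1963 in²; R_n = 54 × 0.1963 × 2 × 1 = 21.21 kips → 0.75 × 21.21 = 15.9 kips.
Bearing: edge l_c = 0.8438, r_n = 29.36 kips; interior l_c = 1.438, r_n = 34.8 kips; R_n = 29.36 + 1·34.8 = 64.16 kips → 48.1 kips.
Block shear: A_gv = 1.562, A_nv = 1.094, A_nt = 0.3438 in²; R_n = min(0.6F_uA_nv, 0.6F_yA_gv) + U_bs·F_u·A_nt = 53.69 kips → 40.3 kips.
Bolt shear governs: 15.9 kips.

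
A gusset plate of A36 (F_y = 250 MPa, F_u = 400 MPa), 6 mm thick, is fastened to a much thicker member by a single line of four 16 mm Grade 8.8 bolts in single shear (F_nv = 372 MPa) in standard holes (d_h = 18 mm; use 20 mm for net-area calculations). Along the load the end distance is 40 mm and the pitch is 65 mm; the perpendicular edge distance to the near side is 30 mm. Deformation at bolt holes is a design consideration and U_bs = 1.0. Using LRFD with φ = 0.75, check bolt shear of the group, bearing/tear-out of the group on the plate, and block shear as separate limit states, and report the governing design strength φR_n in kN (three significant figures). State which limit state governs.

Bolt shear: A_b = π·16²/4 = 201.1 mm²; R_n = 372 × 201.1 × 4 × 1 / 1000 = 299.2 kN → 0.75 × 299.2 = 224 kN.
Bearing: edge l_c = 31, r_n = 89.28 kN; interior l_c = 47, r_n = 92.16 kN; R_n = 89.28 + 3·92.16 = 365.8 kN → 274 kN.
Block shear: A_gv = 1410, A_nv = 990, A_nt = 120 mm²; R_n = min(0.6F_uA_nv, 0.6F_yA_gv) + U_bs·F_u·A_nt = 259.5 kN → 195 kN.
Block shear governs: 195 kN.

195 kN (block shear governs)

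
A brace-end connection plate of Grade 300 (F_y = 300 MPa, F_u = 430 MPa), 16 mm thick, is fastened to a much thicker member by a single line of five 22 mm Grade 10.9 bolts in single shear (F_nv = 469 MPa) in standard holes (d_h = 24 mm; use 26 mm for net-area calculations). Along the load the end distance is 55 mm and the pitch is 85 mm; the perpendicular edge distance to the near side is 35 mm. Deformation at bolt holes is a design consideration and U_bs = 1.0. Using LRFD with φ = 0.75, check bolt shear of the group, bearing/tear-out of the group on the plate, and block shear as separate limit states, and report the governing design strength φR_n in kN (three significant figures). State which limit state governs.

Bolt shear: A_b = π·22²/4 = 380.1 mm²; R_n = 469 × 380.1 × 5 × 1 / 1000 = 891.4 kN → 0.75 × 891.4 = 669 kN.
Bearing: edge l_c = 43, r_n = 355 kN; interior l_c = 61, r_n = 363.3 kN; R_n = 355 + 4·363.3 = 1808 kN → 1360 kN.
Block shear: A_gv = 6320, A_nv = 4448, A_nt = 352 mm²; R_n = min(0.6F_uA_nv, 0.6F_yA_gv) + U_bs·F_u·A_nt = 1289 kN → 967 kN.
Bolt shear governs: 669 kN.

669 kN (bolt shear governs)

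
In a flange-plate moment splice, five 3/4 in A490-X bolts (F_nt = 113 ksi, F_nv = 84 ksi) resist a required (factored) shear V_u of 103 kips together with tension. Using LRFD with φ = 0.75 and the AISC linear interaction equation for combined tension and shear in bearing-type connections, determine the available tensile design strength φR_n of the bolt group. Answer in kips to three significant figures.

A_b = π·0.75²/4 = 0.4418 in²; f_rv = 103 / (5 × 0.4418) = 46.63 ksi.
F'_nt = 1.3 F_nt − (F_nt / φF_nv) f_rv = 1.3·113 − (113/(0.75·84))·46.63 = 63.26 ksi, capped at F_nt → F'_nt = 63.26 ksi.
R_n = F'_nt · A_b · n = 63.26 × 0.4418 × 5 = 139.7 kips.
Design strength φR_n = 0.75 × 139.7 = 105 kips.

105 kips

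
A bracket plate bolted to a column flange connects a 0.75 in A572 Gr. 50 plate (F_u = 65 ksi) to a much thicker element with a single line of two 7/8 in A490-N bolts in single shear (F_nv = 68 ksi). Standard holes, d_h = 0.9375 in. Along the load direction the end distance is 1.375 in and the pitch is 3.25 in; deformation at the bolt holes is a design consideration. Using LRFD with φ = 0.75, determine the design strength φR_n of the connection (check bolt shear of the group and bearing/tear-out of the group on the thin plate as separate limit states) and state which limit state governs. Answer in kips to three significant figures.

61.3 kips (bolt shear governs)

Bolt shear: A_b = π·0.875²/4 = 0.6013 in²; R_n = 68 × 0.6013 × 2 × 1 = 81.78 kips → 0.75 × 81.78 = 61.3 kips.
Bearing (1.2 l_c t F_u ≤ 2.4 d t F_u): upper limit = 2.4·0.875·0.75·65 = 102.4 kips.
  Edge l_c = 1.375 − 0.9375/2 = 0.9062 → r_n = 53.02 kips; interior l_c = 3.25 − 0.9375 = 2.312 → r_n = 102.4 kips.
  R_n,bearing = 1·53.02 + 1·102.4 = 155.4 kips → 0.75 × 155.4 = 117 kips.
Bolt shear governs: 61.3 kips.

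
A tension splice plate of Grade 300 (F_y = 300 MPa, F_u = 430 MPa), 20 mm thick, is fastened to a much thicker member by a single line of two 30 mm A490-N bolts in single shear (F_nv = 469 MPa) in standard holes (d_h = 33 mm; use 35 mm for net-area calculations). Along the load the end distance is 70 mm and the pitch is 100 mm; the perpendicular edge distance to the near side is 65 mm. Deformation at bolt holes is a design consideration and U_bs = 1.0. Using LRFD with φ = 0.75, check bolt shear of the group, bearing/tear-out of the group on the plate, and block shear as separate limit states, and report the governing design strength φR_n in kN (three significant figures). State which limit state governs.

497 kN (bolt shear governs)

Bolt shear: A_b = π·30²/4 = 706.9 mm²; R_n = 469 × 706.9 × 2 × 1 / 1000 = 663 kN → 0.75 × 663 = 497 kN.
Bearing: edge l_c = 53.5, r_n = 552.1 kN; interior l_c = 67, r_n = 619.2 kN; R_n = 552.1 + 1·619.2 = 1171 kN → 878 kN.
Block shear: A_gv = 3400, A_nv = 2350, A_nt = 950 mm²; R_n = min(0.6F_uA_nv, 0.6F_yA_gv) + U_bs·F_u·A_nt = 1015 kN → 761 kN.
Bolt shear governs: 497 kN.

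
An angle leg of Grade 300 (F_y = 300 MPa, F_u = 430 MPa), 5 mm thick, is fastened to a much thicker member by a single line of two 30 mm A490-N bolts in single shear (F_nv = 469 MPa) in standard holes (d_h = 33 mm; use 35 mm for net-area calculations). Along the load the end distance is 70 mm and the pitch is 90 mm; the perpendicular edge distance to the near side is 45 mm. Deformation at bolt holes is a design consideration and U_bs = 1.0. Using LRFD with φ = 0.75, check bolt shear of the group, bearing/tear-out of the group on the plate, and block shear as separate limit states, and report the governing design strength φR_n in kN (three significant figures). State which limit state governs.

Bolt shear: A_b = π·30²/4 = 706.9 mm²; R_n = 469 × 706.9 × 2 × 1 / 1000 = 663 kN → 0.75 × 663 = 497 kN.
Bearing: edge l_c = 53.5, r_n = 138 kN; interior l_c = 57, r_n = 147.1 kN; R_n = 138 + 1·147.1 = 285.1 kN → 214 kN.
Block shear: A_gv = 800, A_nv = 537.5, A_nt = 137.5 mm²; R_n = min(0.6F_uA_nv, 0.6F_yA_gv) + U_bs·F_u·A_nt = 197.8 kN → 148 kN.
Block shear governs: 148 kN.

148 kN (block shear governs)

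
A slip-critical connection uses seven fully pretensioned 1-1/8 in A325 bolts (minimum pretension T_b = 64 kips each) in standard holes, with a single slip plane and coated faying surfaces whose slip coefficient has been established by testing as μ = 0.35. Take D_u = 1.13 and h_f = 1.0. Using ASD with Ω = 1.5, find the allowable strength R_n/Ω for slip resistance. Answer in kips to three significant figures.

R_n = μ · D_u · h_f · T_b · n_s · n_b = 0.35 × 1.13 × 1.0 × 64 × 1 × 7 = 177.2 kips.
Allowable strength R_n/Ω = 177.2 / 1.5 = 118 kips.

118 kips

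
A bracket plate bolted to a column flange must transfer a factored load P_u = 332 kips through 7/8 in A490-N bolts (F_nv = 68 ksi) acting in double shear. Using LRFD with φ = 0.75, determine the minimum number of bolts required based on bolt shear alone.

A_b = π·0.875²/4 = 0.6013 in².
Per-bolt design strength φR_n = 0.75 × 68 × 0.6013 × 2 = 61.33 kips.
n ≥ 332 / 61.33 = 5.413 → use 6 bolts.

6 bolts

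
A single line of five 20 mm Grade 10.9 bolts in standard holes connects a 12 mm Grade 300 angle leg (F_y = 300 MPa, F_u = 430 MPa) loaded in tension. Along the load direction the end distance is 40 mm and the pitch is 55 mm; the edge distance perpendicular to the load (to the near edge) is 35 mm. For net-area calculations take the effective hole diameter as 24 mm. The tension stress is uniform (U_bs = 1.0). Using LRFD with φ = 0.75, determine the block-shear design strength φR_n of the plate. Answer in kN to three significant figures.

442 kN

Shear plane L_v = 40 + 4·55 = 260 mm; A_gv = 260 × 12 = 3120 mm².
A_nv = (260 − 4.5·24) × 12 = 1824 mm².
A_nt = (35 − 0.5·24) × 12 = 276 mm².
0.6 F_u A_nv = 470.6 kN; 0.6 F_y A_gv = 561.6 kN → shear rupture governs the shear term.
R_n = 470.6 + 1.0 × 430 × 276 / 1000 = 589.3 kN.
Design strength φR_n = 0.75 × 589.3 = 442 kN.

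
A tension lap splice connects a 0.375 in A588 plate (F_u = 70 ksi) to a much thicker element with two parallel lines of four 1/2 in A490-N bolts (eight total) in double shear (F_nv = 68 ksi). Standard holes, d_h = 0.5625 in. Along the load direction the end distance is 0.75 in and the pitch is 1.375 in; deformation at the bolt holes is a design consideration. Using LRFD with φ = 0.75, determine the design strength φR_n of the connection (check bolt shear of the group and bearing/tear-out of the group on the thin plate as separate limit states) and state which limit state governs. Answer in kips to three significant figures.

137 kips (bearing governs)

Bolt shear: A_b = π·0.5²/4 = 0.1963 in²; R_n = 68 × 0.1963 × 8 × 2 = 213.6 kips → 0.75 × 213.6 = 160 kips.
Bearing (1.2 l_c t F_u ≤ 2.4 d t F_u): upper limit = 2.4·0.5·0.375·70 = 31.5 kips.
  Edge l_c = 0.75 − 0.5625/2 = 0.4688 → r_n = 14.77 kips; interior l_c = 1.375 − 0.5625 = 0.8125 → r_n = 25.59 kips.
  R_n,bearing = 2·14.77 + 6·25.59 = 183.1 kips → 0.75 × 183.1 = 137 kips.
Bearing governs: 137 kips.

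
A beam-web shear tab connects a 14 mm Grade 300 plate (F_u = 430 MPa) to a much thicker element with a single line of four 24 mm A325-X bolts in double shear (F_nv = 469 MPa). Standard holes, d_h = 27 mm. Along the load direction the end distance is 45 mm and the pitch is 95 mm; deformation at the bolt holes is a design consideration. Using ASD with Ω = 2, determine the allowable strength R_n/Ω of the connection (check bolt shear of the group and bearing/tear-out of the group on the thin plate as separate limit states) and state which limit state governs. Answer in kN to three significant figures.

Bolt shear: A_b = π·24²/4 = 452.4 mm²; R_n = 469 × 452.4 × 4 × 2 / 1000 = 1697 kN → 1697 / 2 = 849 kN.
Bearing (1.2 l_c t F_u ≤ 2.4 d t F_u): upper limit = 2.4·24·14·430 / 1000 = 346.8 kN.
  Edge l_c = 45 − 27/2 = 31.5 → r_n = 227.6 kN; interior l_c = 95 − 27 = 68 → r_n = 346.8 kN.
  R_n,bearing = 1·227.6 + 3·346.8 = 1268 kN → 1268 / 2 = 634 kN.
Bearing governs: 634 kN.

634 kN (bearing governs)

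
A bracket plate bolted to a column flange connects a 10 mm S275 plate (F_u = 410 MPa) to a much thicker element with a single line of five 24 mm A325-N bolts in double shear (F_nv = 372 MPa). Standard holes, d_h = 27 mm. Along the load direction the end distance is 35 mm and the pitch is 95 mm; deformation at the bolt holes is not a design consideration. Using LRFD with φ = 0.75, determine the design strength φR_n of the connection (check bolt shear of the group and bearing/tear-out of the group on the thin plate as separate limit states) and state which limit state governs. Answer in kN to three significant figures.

985 kN (bearing governs)

Bolt shear: A_b = π·24²/4 = 452.4 mm²; R_n = 372 × 452.4 × 5 × 2 / 1000 = 1683 kN → 0.75 × 1683 = 1260 kN.
Bearing (1.5 l_c t F_u ≤ 3.0 d t F_u): upper limit = 3.0·24·10·410 / 1000 = 295.2 kN.
  Edge l_c = 35 − 27/2 = 21.5 → r_n = 132.2 kN; interior l_c = 95 − 27 = 68 → r_n = 295.2 kN.
  R_n,bearing = 1·132.2 + 4·295.2 = 1313 kN → 0.75 × 1313 = 985 kN.
Bearing governs: 985 kN.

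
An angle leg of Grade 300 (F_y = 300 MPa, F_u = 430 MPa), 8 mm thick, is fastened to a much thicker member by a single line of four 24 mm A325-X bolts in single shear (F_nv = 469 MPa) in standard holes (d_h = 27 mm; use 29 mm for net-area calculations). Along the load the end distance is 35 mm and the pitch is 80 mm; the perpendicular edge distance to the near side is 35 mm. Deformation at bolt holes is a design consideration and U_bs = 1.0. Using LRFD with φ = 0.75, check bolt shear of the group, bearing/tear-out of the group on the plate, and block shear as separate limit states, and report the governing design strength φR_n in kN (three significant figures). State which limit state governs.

321 kN (block shear governs)

Bolt shear: A_b = π·24²/4 = 452.4 mm²; R_n = 469 × 452.4 × 4 × 1 / 1000 = 848.7 kN → 0.75 × 848.7 = 637 kN.
Bearing: edge l_c = 21.5, r_n = 88.75 kN; interior l_c = 53, r_n = 198.1 kN; R_n = 88.75 + 3·198.1 = 683.2 kN → 512 kN.
Block shear: A_gv = 2200, A_nv = 1388, A_nt = 164 mm²; R_n = min(0.6F_uA_nv, 0.6F_yA_gv) + U_bs·F_u·A_nt = 428.6 kN → 321 kN.
Block shear governs: 321 kN.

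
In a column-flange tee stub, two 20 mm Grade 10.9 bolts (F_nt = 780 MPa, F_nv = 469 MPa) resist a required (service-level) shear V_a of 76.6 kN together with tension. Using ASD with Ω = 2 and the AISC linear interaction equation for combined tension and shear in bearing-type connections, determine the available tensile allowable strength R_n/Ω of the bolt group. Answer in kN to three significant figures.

191 kN

A_b = π·20²/4 = 314.2 mm²; f_rv = 76.6 × 1000 / (2 × 314.2) = 121.9 MPa.
F'_nt = 1.3 F_nt − (Ω F_nt / F_nv) f_rv = 1.3·780 − (2·780/469)·121.9 = 608.5 MPa, capped at F_nt → F'_nt = 608.5 MPa.
R_n = F'_nt · A_b · n = 608.5 × 314.2 × 2 / 1000 = 382.3 kN.
Allowable strength R_n/Ω = 382.3 / 2 = 191 kN.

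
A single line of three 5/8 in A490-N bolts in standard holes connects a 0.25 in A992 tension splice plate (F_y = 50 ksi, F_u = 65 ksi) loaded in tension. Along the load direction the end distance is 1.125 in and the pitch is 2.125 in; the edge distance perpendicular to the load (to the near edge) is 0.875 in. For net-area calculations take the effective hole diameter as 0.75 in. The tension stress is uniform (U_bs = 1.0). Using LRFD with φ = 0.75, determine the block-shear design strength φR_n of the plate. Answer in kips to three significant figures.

Shear plane L_v = 1.125 + 2·2.125 = 5.375 in; A_gv = 5.375 × 0.25 = 1.344 in².
A_nv = (5.375 − 2.5·0.75) × 0.25 = 0.875 in².
A_nt = (0.875 − 0.5·0.75) × 0.25 = 0.125 in².
0.6 F_u A_nv = 34.12 kips; 0.6 F_y A_gv = 40.31 kips → shear rupture governs the shear term.
R_n = 34.12 + 1.0 × 65 × 0.125 = 42.25 kips.
Design strength φR_n = 0.75 × 42.25 = 31.7 kips.

31.7 kips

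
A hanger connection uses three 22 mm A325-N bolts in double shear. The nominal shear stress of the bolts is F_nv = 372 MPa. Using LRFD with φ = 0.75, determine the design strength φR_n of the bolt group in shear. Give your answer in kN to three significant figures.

A_b = π × 22² / 4 = 380.1 mm².
R_n = F_nv · A_b · n · n_s = 372 × 380.1 × 3 × 2 / 1000 = 848.5 kN.
Design strength φR_n = 0.75 × 848.5 = 636 kN.

636 kN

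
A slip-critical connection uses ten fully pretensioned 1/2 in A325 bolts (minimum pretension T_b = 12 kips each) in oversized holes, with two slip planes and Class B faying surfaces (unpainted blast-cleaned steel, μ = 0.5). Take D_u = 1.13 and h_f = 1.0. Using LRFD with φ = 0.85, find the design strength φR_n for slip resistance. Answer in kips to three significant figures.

115 kips

R_n = μ · D_u · h_f · T_b · n_s · n_b = 0.5 × 1.13 × 1.0 × 12 × 2 × 10 = 135.6 kips.
Design strength φR_n = 0.85 × 135.6 = 115 kips.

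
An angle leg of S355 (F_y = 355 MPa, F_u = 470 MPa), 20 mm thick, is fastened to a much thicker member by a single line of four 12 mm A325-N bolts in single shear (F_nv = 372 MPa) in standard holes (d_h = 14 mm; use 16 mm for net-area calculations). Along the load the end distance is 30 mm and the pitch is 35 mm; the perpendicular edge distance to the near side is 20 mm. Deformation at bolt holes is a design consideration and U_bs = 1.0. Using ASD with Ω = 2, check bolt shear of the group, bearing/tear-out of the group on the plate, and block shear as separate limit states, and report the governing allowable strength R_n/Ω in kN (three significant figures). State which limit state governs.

84.1 kN (bolt shear governs)

Bolt shear: A_b = π·12²/4 = 113.1 mm²; R_n = 372 × 113.1 × 4 × 1 / 1000 = 168.3 kN → 168.3 / 2 = 84.1 kN.
Bearing: edge l_c = 23, r_n = 259.4 kN; interior l_c = 21, r_n = 236.9 kN; R_n = 259.4 + 3·236.9 = 970.1 kN → 485 kN.
Block shear: A_gv = 2700, A_nv = 1580, A_nt = 240 mm²; R_n = min(0.6F_uA_nv, 0.6F_yA_gv) + U_bs·F_u·A_nt = 558.4 kN → 279 kN.
Bolt shear governs: 84.1 kN.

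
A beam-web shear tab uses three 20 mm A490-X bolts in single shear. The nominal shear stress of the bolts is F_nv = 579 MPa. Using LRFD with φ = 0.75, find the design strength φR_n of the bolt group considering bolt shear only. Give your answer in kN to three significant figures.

409 kN

A_b = π × 20² / 4 = 314.2 mm².
R_n = F_nv · A_b · n · n_s = 579 × 314.2 × 3 × 1 / 1000 = 545.7 kN.
Design strength φR_n = 0.75 × 545.7 = 409 kN.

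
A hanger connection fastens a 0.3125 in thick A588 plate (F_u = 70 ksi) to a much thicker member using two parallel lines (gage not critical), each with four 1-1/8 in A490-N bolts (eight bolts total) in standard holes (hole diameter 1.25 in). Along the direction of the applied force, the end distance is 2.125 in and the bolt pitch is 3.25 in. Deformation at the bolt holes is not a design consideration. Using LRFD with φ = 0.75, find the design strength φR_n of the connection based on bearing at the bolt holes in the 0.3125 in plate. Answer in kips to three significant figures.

Per bolt r_n = 1.5 l_c t F_u ≤ 3.0 d t F_u; upper limit = 3.0 × 1.125 × 0.3125 × 70 = 73.83 kips.
Edge bolt: l_c = 2.125 − 1.25/2 = 1.5 in → 1.5 × 1.5 × 0.3125 × 70 = 49.22 → r_n = 49.22 kips.
Interior bolts: l_c = 3.25 − 1.25 = 2 in → 1.5 × 2 × 0.3125 × 70 = 65.62 → r_n = 65.62 kips.
R_n = 2 × 49.22 + 6 × 65.62 = 492.2 kips.
Design strength φR_n = 0.75 × 492.2 = 369 kips.

369 kips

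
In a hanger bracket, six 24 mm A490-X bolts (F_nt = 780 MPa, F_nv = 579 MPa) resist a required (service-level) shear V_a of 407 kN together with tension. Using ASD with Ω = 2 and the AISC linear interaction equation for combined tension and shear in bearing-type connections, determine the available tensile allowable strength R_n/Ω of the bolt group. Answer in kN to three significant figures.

828 kN

A_b = π·24²/4 = 452.4 mm²; f_rv = 407 × 1000 / (6 × 452.4) = 149.9 MPa.
F'_nt = 1.3 F_nt − (Ω F_nt / F_nv) f_rv = 1.3·780 − (2·780/579)·149.9 = 610 MPa, capped at F_nt → F'_nt = 610 MPa.
R_n = F'_nt · A_b · n = 610 × 452.4 × 6 / 1000 = 1656 kN.
Allowable strength R_n/Ω = 1656 / 2 = 828 kN.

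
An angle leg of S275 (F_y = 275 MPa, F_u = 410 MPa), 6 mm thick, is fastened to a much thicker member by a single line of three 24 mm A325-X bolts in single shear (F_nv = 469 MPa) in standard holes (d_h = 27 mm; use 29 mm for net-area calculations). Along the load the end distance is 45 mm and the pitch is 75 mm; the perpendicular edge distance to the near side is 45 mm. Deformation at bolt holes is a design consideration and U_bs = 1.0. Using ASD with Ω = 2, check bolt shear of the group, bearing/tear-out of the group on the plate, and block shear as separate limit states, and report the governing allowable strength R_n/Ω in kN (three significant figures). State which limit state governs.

128 kN (block shear governs)

Bolt shear: A_b = π·24²/4 = 452.4 mm²; R_n = 469 × 452.4 × 3 × 1 / 1000 = 636.5 kN → 636.5 / 2 = 318 kN.
Bearing: edge l_c = 31.5, r_n = 92.99 kN; interior l_c = 48, r_n = 141.7 kN; R_n = 92.99 + 2·141.7 = 376.4 kN → 188 kN.
Block shear: A_gv = 1170, A_nv = 735, A_nt = 183 mm²; R_n = min(0.6F_uA_nv, 0.6F_yA_gv) + U_bs·F_u·A_nt = 255.8 kN → 128 kN.
Block shear governs: 128 kN.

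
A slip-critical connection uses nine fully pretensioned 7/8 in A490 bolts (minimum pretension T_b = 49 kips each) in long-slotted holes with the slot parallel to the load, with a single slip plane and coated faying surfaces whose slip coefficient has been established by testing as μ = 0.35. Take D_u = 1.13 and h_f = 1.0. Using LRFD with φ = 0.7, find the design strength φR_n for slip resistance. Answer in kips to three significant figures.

R_n = μ · D_u · h_f · T_b · n_s · n_b = 0.35 × 1.13 × 1.0 × 49 × 1 × 9 = 174.4 kips.
Design strength φR_n = 0.7 × 174.4 = 122 kips.

122 kips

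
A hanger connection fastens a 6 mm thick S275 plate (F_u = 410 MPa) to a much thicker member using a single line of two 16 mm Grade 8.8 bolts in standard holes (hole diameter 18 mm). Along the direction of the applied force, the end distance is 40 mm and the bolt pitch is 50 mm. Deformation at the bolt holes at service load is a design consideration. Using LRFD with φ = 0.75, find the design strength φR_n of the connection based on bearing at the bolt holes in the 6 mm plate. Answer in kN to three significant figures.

139 kN

Per bolt r_n = 1.2 l_c t F_u ≤ 2.4 d t F_u; upper limit = 2.4 × 16 × 6 × 410 / 1000 = 94.46 kN.
Edge bolt: l_c = 40 − 18/2 = 31 mm → 1.2 × 31 × 6 × 410 / 1000 = 91.51 → r_n = 91.51 kN.
Interior bolts: l_c = 50 − 18 = 32 mm → 1.2 × 32 × 6 × 410 / 1000 = 94.46 → r_n = 94.46 kN.
R_n = 1 × 91.51 + 1 × 94.46 = 186 kN.
Design strength φR_n = 0.75 × 186 = 139 kN.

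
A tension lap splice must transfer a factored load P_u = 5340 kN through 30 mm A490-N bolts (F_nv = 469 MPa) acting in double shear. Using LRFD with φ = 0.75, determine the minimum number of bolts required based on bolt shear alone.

11 bolts

A_b = π·30²/4 = 706.9 mm².
Per-bolt design strength φR_n = 0.75 × 469 × 706.9 × 2 / 1000 = 497.3 kN.
n ≥ 5340 / 497.3 = 10.74 → use 11 bolts.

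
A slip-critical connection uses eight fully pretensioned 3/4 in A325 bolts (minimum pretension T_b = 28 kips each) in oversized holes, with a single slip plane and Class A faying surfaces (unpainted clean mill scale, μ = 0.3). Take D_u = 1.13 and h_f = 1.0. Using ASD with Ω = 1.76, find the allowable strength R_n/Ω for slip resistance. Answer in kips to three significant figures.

R_n = μ · D_u · h_f · T_b · n_s · n_b = 0.3 × 1.13 × 1.0 × 28 × 1 × 8 = 75.94 kips.
Allowable strength R_n/Ω = 75.94 / 1.76 = 43.1 kips.

43.1 kips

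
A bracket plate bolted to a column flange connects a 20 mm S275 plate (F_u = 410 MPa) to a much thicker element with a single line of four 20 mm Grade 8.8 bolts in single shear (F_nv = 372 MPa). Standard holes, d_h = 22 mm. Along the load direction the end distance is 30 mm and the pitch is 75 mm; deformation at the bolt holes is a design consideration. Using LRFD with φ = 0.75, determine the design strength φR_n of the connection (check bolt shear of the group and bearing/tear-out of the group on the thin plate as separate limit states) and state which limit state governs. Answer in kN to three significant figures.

Bolt shear: A_b = π·20²/4 = 314.2 mm²; R_n = 372 × 314.2 × 4 × 1 / 1000 = 467.5 kN → 0.75 × 467.5 = 351 kN.
Bearing (1.2 l_c t F_u ≤ 2.4 d t F_u): upper limit = 2.4·20·20·410 / 1000 = 393.6 kN.
  Edge l_c = 30 − 22/2 = 19 → r_n = 187 kN; interior l_c = 75 − 22 = 53 → r_n = 393.6 kN.
  R_n,bearing = 1·187 + 3·393.6 = 1368 kN → 0.75 × 1368 = 1030 kN.
Bolt shear governs: 351 kN.

351 kN (bolt shear governs)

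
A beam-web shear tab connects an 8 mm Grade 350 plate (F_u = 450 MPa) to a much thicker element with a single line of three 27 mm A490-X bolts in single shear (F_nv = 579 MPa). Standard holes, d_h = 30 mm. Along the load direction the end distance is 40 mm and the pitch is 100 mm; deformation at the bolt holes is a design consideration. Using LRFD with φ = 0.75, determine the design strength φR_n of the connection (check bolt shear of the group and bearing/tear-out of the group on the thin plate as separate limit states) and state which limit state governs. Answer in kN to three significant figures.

431 kN (bearing governs)

Bolt shear: A_b = π·27²/4 = 572.6 mm²; R_n = 579 × 572.6 × 3 × 1 / 1000 = 994.5 kN → 0.75 × 994.5 = 746 kN.
Bearing (1.2 l_c t F_u ≤ 2.4 d t F_u): upper limit = 2.4·27·8·450 / 1000 = 233.3 kN.
  Edge l_c = 40 − 30/2 = 25 → r_n = 108 kN; interior l_c = 100 − 30 = 70 → r_n = 233.3 kN.
  R_n,bearing = 1·108 + 2·233.3 = 574.6 kN → 0.75 × 574.6 = 431 kN.
Bearing governs: 431 kN.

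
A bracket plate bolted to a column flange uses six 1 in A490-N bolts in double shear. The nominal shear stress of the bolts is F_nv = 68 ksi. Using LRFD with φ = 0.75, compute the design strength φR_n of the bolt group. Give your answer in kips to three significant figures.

A_b = π × 1² / 4 = 0.7854 in².
R_n = F_nv · A_b · n · n_s = 68 × 0.7854 × 6 × 2 = 640.9 kips.
Design strength φR_n = 0.75 × 640.9 = 481 kips.

481 kips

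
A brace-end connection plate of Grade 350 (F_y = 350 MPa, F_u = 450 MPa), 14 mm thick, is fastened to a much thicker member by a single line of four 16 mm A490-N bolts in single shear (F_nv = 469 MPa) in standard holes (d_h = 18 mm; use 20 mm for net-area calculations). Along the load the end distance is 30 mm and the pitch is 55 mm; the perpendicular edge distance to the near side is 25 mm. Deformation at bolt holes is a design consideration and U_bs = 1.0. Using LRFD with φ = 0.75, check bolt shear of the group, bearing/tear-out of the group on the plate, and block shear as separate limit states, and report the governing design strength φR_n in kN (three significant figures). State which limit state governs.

283 kN (bolt shear governs)

Bolt shear: A_b = π·16²/4 = 201.1 mm²; R_n = 469 × 201.1 × 4 × 1 / 1000 = 377.2 kN → 0.75 × 377.2 = 283 kN.
Bearing: edge l_c = 21, r_n = 158.8 kN; interior l_c = 37, r_n = 241.9 kN; R_n = 158.8 + 3·241.9 = 884.5 kN → 663 kN.
Block shear: A_gv = 2730, A_nv = 1750, A_nt = 210 mm²; R_n = min(0.6F_uA_nv, 0.6F_yA_gv) + U_bs·F_u·A_nt = 567 kN → 425 kN.
Bolt shear governs: 283 kN.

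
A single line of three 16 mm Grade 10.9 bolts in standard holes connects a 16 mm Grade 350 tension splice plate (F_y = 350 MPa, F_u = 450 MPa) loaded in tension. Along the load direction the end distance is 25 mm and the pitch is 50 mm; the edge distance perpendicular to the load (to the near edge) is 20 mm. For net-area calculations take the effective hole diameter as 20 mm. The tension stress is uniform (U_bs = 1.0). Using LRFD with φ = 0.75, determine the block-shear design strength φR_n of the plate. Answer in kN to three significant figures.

Shear plane L_v = 25 + 2·50 = 125 mm; A_gv = 125 × 16 = 2000 mm².
A_nv = (125 − 2.5·20) × 16 = 1200 mm².
A_nt = (20 − 0.5·20) × 16 = 160 mm².
0.6 F_u A_nv = 324 kN; 0.6 F_y A_gv = 420 kN → shear rupture governs the shear term.
R_n = 324 + 1.0 × 450 × 160 / 1000 = 396 kN.
Design strength φR_n = 0.75 × 396 = 297 kN.

297 kN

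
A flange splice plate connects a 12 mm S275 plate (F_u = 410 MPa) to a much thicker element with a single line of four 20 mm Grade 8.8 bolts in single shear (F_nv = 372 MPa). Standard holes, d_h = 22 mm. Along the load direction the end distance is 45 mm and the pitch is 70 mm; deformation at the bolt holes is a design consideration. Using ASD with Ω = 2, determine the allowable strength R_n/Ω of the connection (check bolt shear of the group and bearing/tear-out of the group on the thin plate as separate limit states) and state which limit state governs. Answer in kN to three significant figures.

234 kN (bolt shear governs)

Bolt shear: A_b = π·20²/4 = 314.2 mm²; R_n = 372 × 314.2 × 4 × 1 / 1000 = 467.5 kN → 467.5 / 2 = 234 kN.
Bearing (1.2 l_c t F_u ≤ 2.4 d t F_u): upper limit = 2.4·20·12·410 / 1000 = 236.2 kN.
  Edge l_c = 45 − 22/2 = 34 → r_n = 200.7 kN; interior l_c = 70 − 22 = 48 → r_n = 236.2 kN.
  R_n,bearing = 1·200.7 + 3·236.2 = 909.2 kN → 909.2 / 2 = 455 kN.
Bolt shear governs: 234 kN.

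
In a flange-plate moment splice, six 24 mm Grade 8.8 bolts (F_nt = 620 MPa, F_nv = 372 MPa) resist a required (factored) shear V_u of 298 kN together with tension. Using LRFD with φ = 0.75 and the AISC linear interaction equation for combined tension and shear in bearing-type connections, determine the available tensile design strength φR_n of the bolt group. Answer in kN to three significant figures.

A_b = π·24²/4 = 452.4 mm²; f_rv = 298 × 1000 / (6 × 452.4) = 109.8 MPa.
F'_nt = 1.3 F_nt − (F_nt / φF_nv) f_rv = 1.3·620 − (620/(0.75·372))·109.8 = 562 MPa, capped at F_nt → F'_nt = 562 MPa.
R_n = F'_nt · A_b · n = 562 × 452.4 × 6 / 1000 = 1526 kN.
Design strength φR_n = 0.75 × 1526 = 1140 kN.

1140 kN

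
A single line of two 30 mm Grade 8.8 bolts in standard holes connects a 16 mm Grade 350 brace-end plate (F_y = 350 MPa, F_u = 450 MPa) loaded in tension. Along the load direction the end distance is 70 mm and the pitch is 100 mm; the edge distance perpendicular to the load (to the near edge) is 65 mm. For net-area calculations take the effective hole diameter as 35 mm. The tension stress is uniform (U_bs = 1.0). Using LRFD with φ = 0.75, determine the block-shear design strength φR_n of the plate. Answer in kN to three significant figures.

637 kN

Shear plane L_v = 70 + 1·100 = 170 mm; A_gv = 170 × 16 = 2720 mm².
A_nv = (170 − 1.5·35) × 16 = 1880 mm².
A_nt = (65 − 0.5·35) × 16 = 760 mm².
0.6 F_u A_nv = 507.6 kN; 0.6 F_y A_gv = 571.2 kN → shear rupture governs the shear term.
R_n = 507.6 + 1.0 × 450 × 760 / 1000 = 849.6 kN.
Design strength φR_n = 0.75 × 849.6 = 637 kN.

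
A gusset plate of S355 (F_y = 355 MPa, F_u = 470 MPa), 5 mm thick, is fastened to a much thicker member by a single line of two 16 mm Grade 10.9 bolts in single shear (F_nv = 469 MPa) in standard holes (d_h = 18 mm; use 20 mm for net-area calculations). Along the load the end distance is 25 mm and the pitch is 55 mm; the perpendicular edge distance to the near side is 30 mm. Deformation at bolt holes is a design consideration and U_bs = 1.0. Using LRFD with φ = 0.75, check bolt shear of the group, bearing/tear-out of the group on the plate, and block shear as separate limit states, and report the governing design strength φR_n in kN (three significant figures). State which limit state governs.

88.1 kN (block shear governs)

Bolt shear: A_b = π·16²/4 = 201.1 mm²; R_n = 469 × 201.1 × 2 × 1 / 1000 = 188.6 kN → 0.75 × 188.6 = 141 kN.
Bearing: edge l_c = 16, r_n = 45.12 kN; interior l_c = 37, r_n = 90.24 kN; R_n = 45.12 + 1·90.24 = 135.4 kN → 102 kN.
Block shear: A_gv = 400, A_nv = 250, A_nt = 100 mm²; R_n = min(0.6F_uA_nv, 0.6F_yA_gv) + U_bs·F_u·A_nt = 117.5 kN → 88.1 kN.
Block shear governs: 88.1 kN.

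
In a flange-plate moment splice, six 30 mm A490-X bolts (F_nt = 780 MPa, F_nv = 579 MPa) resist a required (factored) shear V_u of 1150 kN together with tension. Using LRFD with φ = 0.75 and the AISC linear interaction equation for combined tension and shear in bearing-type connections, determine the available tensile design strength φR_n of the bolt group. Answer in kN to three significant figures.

1680 kN

A_b = π·30²/4 = 706.9 mm²; f_rv = 1150 × 1000 / (6 × 706.9) = 271.2 MPa.
F'_nt = 1.3 F_nt − (F_nt / φF_nv) f_rv = 1.3·780 − (780/(0.75·579))·271.2 = 527 MPa, capped at F_nt → F'_nt = 527 MPa.
R_n = F'_nt · A_b · n = 527 × 706.9 × 6 / 1000 = 2235 kN.
Design strength φR_n = 0.75 × 2235 = 1680 kN.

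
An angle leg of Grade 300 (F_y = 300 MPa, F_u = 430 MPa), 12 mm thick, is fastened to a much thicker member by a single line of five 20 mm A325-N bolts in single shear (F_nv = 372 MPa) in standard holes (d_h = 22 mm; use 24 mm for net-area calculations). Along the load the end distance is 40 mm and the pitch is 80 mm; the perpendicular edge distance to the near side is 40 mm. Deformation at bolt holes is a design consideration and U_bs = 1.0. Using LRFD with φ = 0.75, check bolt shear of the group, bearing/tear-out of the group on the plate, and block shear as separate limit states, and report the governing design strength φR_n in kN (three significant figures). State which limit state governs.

Bolt shear: A_b = π·20²/4 = 314.2 mm²; R_n = 372 × 314.2 × 5 × 1 / 1000 = 584.3 kN → 0.75 × 584.3 = 438 kN.
Bearing: edge l_c = 29, r_n = 179.6 kN; interior l_c = 58, r_n = 247.7 kN; R_n = 179.6 + 4·247.7 = 1170 kN → 878 kN.
Block shear: A_gv = 4320, A_nv = 3024, A_nt = 336 mm²; R_n = min(0.6F_uA_nv, 0.6F_yA_gv) + U_bs·F_u·A_nt = 922.1 kN → 692 kN.
Bolt shear governs: 438 kN.

438 kN (bolt shear governs)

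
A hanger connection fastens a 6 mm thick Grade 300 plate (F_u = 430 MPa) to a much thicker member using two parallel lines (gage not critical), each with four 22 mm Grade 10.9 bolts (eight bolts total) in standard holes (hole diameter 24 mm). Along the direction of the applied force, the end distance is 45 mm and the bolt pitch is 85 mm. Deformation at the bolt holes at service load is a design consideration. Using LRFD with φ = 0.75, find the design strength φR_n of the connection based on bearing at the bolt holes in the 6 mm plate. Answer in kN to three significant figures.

766 kN

Per bolt r_n = 1.2 l_c t F_u ≤ 2.4 d t F_u; upper limit = 2.4 × 22 × 6 × 430 / 1000 = 136.2 kN.
Edge bolt: l_c = 45 − 24/2 = 33 mm → 1.2 × 33 × 6 × 430 / 1000 = 102.2 → r_n = 102.2 kN.
Interior bolts: l_c = 85 − 24 = 61 mm → 1.2 × 61 × 6 × 430 / 1000 = 188.9 → r_n = 136.2 kN.
R_n = 2 × 102.2 + 6 × 136.2 = 1022 kN.
Design strength φR_n = 0.75 × 1022 = 766 kN.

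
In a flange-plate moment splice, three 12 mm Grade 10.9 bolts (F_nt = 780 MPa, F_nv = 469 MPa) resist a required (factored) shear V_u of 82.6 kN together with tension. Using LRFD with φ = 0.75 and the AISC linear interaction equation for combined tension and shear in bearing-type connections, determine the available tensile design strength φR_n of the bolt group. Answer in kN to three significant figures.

121 kN

A_b = π·12²/4 = 113.1 mm²; f_rv = 82.6 × 1000 / (3 × 113.1) = 243.4 MPa.
F'_nt = 1.3 F_nt − (F_nt / φF_nv) f_rv = 1.3·780 − (780/(0.75·469))·243.4 = 474.2 MPa, capped at F_nt → F'_nt = 474.2 MPa.
R_n = F'_nt · A_b · n = 474.2 × 113.1 × 3 / 1000 = 160.9 kN.
Design strength φR_n = 0.75 × 160.9 = 121 kN.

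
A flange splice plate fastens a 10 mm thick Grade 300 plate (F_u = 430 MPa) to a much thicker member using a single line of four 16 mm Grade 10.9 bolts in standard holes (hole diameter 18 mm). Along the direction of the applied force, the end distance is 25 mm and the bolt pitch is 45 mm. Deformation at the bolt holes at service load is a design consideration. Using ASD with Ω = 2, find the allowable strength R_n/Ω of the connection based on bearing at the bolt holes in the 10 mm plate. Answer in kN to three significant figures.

Per bolt r_n = 1.2 l_c t F_u ≤ 2.4 d t F_u; upper limit = 2.4 × 16 × 10 × 430 / 1000 = 165.1 kN.
Edge bolt: l_c = 25 − 18/2 = 16 mm → 1.2 × 16 × 10 × 430 / 1000 = 82.56 → r_n = 82.56 kN.
Interior bolts: l_c = 45 − 18 = 27 mm → 1.2 × 27 × 10 × 430 / 1000 = 139.3 → r_n = 139.3 kN.
R_n = 1 × 82.56 + 3 × 139.3 = 500.5 kN.
Allowable strength R_n/Ω = 500.5 / 2 = 250 kN.

250 kN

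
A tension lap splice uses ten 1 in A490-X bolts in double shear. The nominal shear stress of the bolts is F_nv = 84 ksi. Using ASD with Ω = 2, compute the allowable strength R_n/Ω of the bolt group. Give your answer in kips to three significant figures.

660 kips

A_b = π × 1² / 4 = 0.7854 in².
R_n = F_nv · A_b · n · n_s = 84 × 0.7854 × 10 × 2 = 1319 kips.
Allowable strength R_n/Ω = 1319 / 2 = 660 kips.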